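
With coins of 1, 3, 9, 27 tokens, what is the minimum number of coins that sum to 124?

8

Greedy: take as many of the largest coin as possible, then repeat with the remainder.
124 = 4×27 + 1×9 + 2×3 + 1×1
Total coins = 4 + 1 + 2 + 1 = 8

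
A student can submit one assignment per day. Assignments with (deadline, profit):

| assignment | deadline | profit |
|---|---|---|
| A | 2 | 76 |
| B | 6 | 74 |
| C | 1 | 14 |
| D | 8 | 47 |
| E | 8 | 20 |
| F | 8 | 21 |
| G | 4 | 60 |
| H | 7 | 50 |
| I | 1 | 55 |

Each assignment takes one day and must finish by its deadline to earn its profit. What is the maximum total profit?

403

Take jobs in profit order; each goes to the latest open slot no later than its deadline.
Profit order: A=76 B=74 G=60 I=55 H=50 D=47 F=21 E=20 C=14
Assign: A→slot 2, B→slot 6, G→slot 4, I→slot 1, H→slot 7, D→slot 8, F→slot 5, E→slot 3, C skipped.
Slots: [1:I] [2:A] [3:E] [4:G] [5:F] [6:B] [7:H] [8:D]
Profit = 55 + 76 + 20 + 60 + 21 + 74 + 50 + 47 = 403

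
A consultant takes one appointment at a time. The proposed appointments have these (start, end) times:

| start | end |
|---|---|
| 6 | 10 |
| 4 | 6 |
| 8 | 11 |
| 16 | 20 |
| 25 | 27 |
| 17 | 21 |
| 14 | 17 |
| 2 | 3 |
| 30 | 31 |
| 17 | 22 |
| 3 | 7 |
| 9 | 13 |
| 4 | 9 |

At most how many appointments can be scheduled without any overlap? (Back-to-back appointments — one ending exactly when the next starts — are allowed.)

7

Sort by end time and greedily take each interval whose start is ≥ the last chosen end.
By end time: (2,3), (4,6), (3,7), (4,9), (6,10), (8,11), (9,13), (14,17), (16,20), (17,21), (17,22), (25,27), (30,31).
Pick (2,3); next start ≥ 3 → (4,6); next start ≥ 6 → (6,10); next start ≥ 10 → (14,17); next start ≥ 17 → (17,21); next start ≥ 21 → (25,27); next start ≥ 27 → (30,31).
Selected 7 appointments.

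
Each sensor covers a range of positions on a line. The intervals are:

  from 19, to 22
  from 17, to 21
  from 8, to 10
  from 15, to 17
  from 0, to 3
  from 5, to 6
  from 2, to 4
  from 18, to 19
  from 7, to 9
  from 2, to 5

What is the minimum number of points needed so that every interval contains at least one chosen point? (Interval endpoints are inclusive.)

5

By right end: [0,3]  [2,4]  [2,5]  [5,6]  [7,9]  [8,10]  [15,17]  [18,19]  [17,21]  [19,22]
[0,3] uncovered → point at 3; [5,6] uncovered → point at 6; [7,9] uncovered → point at 9; [15,17] uncovered → point at 17; [18,19] uncovered → point at 19.
Points: 3, 6, 9, 17, 19 (5 total).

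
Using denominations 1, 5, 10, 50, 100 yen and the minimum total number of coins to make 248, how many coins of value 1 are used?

3

Use the largest denomination that fits, subtract, and repeat.
248 − 2×100→48 − 4×10→8 − 1×5→3 − 3×1→0
Count of 1: 3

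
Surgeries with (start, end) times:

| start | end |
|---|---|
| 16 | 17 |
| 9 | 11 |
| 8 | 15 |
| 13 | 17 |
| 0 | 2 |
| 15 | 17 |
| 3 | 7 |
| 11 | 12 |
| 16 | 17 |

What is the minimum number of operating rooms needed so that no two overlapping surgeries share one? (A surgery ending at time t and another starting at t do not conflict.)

Count concurrent intervals with a sweep; the peak is the room count.
starts: [0, 3, 8, 9, 11, 13, 15, 16, 16]
ends:   [2, 7, 11, 12, 15, 17, 17, 17, 17]
s0→1 e2→0 s3→1 e7→0 s8→1 s9→2 e11→1 s11→2 e12→1 s13→2 e15→1 s15→2 s16→3 s16→4  — peak 4.

4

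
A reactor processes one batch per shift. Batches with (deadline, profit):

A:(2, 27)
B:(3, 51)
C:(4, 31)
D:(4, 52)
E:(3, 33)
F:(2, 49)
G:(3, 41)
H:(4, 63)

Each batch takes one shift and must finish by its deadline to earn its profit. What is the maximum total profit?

Take jobs in profit order; each goes to the latest open slot no later than its deadline.
By profit: H(d4,63), D(d4,52), B(d3,51), F(d2,49), G(d3,41), E(d3,33), C(d4,31), A(d2,27)
H→slot 4; D→slot 3; B→slot 2; F→slot 1; G skipped; E skipped; C skipped; A skipped.
Profit = 49 + 51 + 52 + 63 = 215

215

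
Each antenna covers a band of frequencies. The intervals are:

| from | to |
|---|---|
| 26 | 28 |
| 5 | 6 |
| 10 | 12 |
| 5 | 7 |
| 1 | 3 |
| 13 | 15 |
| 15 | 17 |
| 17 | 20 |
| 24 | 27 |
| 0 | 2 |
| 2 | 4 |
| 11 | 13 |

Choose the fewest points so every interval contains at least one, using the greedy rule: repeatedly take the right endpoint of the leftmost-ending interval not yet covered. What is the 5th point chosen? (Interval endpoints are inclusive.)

20

Sorted: [0,2] [1,3] [2,4] [5,6] [5,7] [10,12] [11,13] [13,15] [15,17] [17,20] [24,27] [26,28]
{[0,2],[1,3],[2,4]} hit by 2; {[5,6],[5,7]} hit by 6; {[10,12],[11,13]} hit by 12; {[13,15],[15,17]} hit by 15; {[17,20]} hit by 20; {[24,27],[26,28]} hit by 27.
Points: 2, 6, 12, 15, 20, 27 (6 total).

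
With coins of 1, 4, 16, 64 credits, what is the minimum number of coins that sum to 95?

8

95 = 1×64 + 1×16 + 3×4 + 3×1
Total coins = 1 + 1 + 3 + 3 = 8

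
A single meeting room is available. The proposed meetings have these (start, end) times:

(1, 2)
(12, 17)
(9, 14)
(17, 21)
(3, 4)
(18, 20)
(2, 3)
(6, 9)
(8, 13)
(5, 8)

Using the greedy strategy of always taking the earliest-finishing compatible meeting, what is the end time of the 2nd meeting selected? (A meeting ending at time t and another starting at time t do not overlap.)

Sorted by end: (1,2)  (2,3)  (3,4)  (5,8)  (6,9)  (8,13)  (9,14)  (12,17)  (18,20)  (17,21)
take (1,2); take (2,3); take (3,4); take (5,8); take (8,13); skip (9,14); take (18,20).
Selected: (1,2) (2,3) (3,4) (5,8) (8,13) (18,20)

3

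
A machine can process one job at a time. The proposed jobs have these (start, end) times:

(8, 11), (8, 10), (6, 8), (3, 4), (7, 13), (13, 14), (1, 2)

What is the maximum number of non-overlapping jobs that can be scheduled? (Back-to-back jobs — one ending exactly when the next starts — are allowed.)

5

By end time: (1,2), (3,4), (6,8), (8,10), (8,11), (7,13), (13,14).
Pick (1,2); next start ≥ 2 → (3,4); next start ≥ 4 → (6,8); next start ≥ 8 → (8,10); next start ≥ 10 → (13,14).
Selected 5 jobs.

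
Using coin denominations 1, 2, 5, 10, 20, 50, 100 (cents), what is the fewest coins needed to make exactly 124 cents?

4

124 − 1×100→24 − 1×20→4 − 2×2→0
Total coins = 1 + 1 + 2 = 4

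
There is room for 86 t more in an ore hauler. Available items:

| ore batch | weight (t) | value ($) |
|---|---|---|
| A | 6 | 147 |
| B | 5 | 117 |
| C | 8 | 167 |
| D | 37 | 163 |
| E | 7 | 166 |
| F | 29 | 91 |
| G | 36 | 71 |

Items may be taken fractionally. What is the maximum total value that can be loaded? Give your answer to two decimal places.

Greedy by value/weight ratio, highest first.
Order: A (147/6=24.50) > E (166/7=23.71) > B (117/5=23.40) > C (167/8=20.88) > D (163/37=4.41) > F (91/29=3.14) > G (71/36=1.97)
Fill: take A (6 @ 147) → take E (7 @ 166) → take B (5 @ 117) → take C (8 @ 167) → take D (37 @ 163) → take 23/29 of F → 72.17; 86/86 used.
Total value = 832.17

832.17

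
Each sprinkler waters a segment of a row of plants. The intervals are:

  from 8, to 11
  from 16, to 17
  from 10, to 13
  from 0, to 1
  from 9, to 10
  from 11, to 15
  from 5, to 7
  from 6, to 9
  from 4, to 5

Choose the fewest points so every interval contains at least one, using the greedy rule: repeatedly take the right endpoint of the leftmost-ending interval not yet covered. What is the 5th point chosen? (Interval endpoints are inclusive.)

Process intervals by earliest right end; each time one isn't hit yet, stab at its right endpoint.
By right end: [0,1]  [4,5]  [5,7]  [6,9]  [9,10]  [8,11]  [10,13]  [11,15]  [16,17]
[0,1] uncovered → point at 1; [4,5] uncovered → point at 5; [6,9] uncovered → point at 9; [10,13] uncovered → point at 13; [16,17] uncovered → point at 17.
Points: 1, 5, 9, 13, 17 (5 total).

17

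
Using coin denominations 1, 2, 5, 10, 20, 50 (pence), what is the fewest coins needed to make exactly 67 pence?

4

Greedy: take as many of the largest coin as possible, then repeat with the remainder.
67 − 1×50→17 − 1×10→7 − 1×5→2 − 1×2→0
Total coins = 1 + 1 + 1 + 1 = 4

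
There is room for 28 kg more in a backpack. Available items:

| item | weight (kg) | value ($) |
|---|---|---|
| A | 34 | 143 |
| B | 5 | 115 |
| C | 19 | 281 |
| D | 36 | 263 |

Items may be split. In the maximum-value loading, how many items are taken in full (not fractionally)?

2

Order: B (115/5=23.00) > C (281/19=14.79) > D (263/36=7.31) > A (143/34=4.21)
Fill: take B (5 @ 115) → take C (19 @ 281) → take 4/36 of D → 29.22; 28/28 used.
2 item(s) taken whole; one partial (take 4/36 of D).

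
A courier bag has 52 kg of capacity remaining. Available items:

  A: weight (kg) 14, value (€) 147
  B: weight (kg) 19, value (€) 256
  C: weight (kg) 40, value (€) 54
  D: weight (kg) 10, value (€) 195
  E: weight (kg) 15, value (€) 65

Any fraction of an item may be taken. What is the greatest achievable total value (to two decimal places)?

Sort by value per unit weight and fill in that order.
Order: D (195/10=19.50) > B (256/19=13.47) > A (147/14=10.50) > E (65/15=4.33) > C (54/40=1.35)
Fill: take D (10 @ 195) → take B (19 @ 256) → take A (14 @ 147) → take 9/15 of E → 39.00; 52/52 used.
Total value = 637.00

637.00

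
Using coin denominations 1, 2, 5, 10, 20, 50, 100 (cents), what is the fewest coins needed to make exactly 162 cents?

Use the largest denomination that fits, subtract, and repeat.
162 = 1×100 + 1×50 + 1×10 + 1×2
Total coins = 1 + 1 + 1 + 1 = 4

4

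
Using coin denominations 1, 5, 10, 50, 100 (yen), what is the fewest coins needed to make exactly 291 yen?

Use the largest denomination that fits, subtract, and repeat.
291 = 2×100 + 1×50 + 4×10 + 1×1
Total coins = 2 + 1 + 4 + 1 = 8

8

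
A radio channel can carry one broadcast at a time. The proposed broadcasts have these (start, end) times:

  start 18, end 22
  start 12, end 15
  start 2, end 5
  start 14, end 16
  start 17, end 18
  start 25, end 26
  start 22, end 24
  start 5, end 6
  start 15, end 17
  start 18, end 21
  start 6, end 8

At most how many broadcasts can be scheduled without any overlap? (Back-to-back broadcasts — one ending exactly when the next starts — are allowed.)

Sorted by end: (2,5)  (5,6)  (6,8)  (12,15)  (14,16)  (15,17)  (17,18)  (18,21)  (18,22)  (22,24)  (25,26)
take (2,5); take (5,6); take (6,8); take (12,15); skip (14,16); take (15,17); take (17,18); take (18,21); skip (18,22); take (22,24); take (25,26).
Selected 9 broadcasts.

9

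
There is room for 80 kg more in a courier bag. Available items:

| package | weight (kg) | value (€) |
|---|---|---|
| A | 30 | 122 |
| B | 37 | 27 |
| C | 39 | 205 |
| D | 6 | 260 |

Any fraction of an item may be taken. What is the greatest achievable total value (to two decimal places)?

Greedy by value/weight ratio, highest first.
Ratios (sorted): D 43.33, C 5.26, A 4.07, B 0.73
take D (6 @ 260); take C (39 @ 205); take A (30 @ 122); take 5/37 of B → 3.65. Capacity used 80/80.
Total value = 590.65

590.65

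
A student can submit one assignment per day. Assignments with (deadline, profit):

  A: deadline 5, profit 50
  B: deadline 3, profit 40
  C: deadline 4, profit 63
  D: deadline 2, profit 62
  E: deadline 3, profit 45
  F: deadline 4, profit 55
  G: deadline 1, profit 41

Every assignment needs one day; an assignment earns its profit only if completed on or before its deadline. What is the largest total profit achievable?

275

Profit order: C=63 D=62 F=55 A=50 E=45 G=41 B=40
Assign: C→slot 4, D→slot 2, F→slot 3, A→slot 5, E→slot 1, G skipped, B skipped.
Slots: [1:E] [2:D] [3:F] [4:C] [5:A]
Profit = 45 + 62 + 55 + 63 + 50 = 275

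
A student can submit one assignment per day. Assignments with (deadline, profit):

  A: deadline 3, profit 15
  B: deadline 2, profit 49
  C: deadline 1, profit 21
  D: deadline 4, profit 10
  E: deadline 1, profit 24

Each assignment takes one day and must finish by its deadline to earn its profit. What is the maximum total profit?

Sort by profit descending; place each in the latest free slot ≤ its deadline.
Profit order: B=49 E=24 C=21 A=15 D=10
Assign: B→slot 2, E→slot 1, C skipped, A→slot 3, D→slot 4.
Slots: [1:E] [2:B] [3:A] [4:D]
Profit = 24 + 49 + 15 + 10 = 98

98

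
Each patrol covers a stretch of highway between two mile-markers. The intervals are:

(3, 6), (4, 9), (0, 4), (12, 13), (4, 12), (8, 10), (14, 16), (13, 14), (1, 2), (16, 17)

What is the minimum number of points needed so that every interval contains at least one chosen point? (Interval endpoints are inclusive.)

By right end: [1,2]  [0,4]  [3,6]  [4,9]  [8,10]  [4,12]  [12,13]  [13,14]  [14,16]  [16,17]
[1,2] uncovered → point at 2; [3,6] uncovered → point at 6; [8,10] uncovered → point at 10; [12,13] uncovered → point at 13; [14,16] uncovered → point at 16.
Points: 2, 6, 10, 13, 16 (5 total).

5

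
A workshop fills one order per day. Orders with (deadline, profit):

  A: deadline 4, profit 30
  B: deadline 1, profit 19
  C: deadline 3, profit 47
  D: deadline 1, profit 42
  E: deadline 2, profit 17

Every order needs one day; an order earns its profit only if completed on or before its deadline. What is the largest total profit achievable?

Sort by profit descending; place each in the latest free slot ≤ its deadline.
Profit order: C=47 D=42 A=30 B=19 E=17
Assign: C→slot 3, D→slot 1, A→slot 4, B skipped, E→slot 2.
Slots: [1:D] [2:E] [3:C] [4:A]
Profit = 42 + 17 + 47 + 30 = 136

136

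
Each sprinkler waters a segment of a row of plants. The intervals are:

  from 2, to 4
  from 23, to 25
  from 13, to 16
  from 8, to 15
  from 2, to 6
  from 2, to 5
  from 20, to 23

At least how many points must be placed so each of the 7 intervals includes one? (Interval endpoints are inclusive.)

Process intervals by earliest right end; each time one isn't hit yet, stab at its right endpoint.
By right end: [2,4]  [2,5]  [2,6]  [8,15]  [13,16]  [20,23]  [23,25]
[2,4] uncovered → point at 4; [8,15] uncovered → point at 15; [20,23] uncovered → point at 23.
Points: 4, 15, 23 (3 total).

3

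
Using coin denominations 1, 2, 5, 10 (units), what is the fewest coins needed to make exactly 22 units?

Use the largest denomination that fits, subtract, and repeat.
22 = 2×10 + 1×2
Total coins = 2 + 1 = 3

3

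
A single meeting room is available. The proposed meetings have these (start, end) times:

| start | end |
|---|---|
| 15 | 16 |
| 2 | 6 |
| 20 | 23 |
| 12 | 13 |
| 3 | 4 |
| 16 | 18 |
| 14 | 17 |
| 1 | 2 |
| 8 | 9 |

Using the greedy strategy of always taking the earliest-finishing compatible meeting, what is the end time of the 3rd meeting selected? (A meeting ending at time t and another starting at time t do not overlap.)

Sorted by end: (1,2)  (3,4)  (2,6)  (8,9)  (12,13)  (15,16)  (14,17)  (16,18)  (20,23)
take (1,2); take (3,4); take (8,9); take (12,13); take (15,16); take (16,18); take (20,23).
Selected: (1,2) (3,4) (8,9) (12,13) (15,16) (16,18) (20,23)

9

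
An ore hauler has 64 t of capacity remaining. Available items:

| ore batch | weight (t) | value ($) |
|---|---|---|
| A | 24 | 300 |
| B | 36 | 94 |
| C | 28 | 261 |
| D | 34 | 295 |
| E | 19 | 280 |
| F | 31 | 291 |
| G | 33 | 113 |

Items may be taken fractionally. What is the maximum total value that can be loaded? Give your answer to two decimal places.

777.13

Sort by value per unit weight and fill in that order.
Order: E (280/19=14.74) > A (300/24=12.50) > F (291/31=9.39) > C (261/28=9.32) > D (295/34=8.68) > G (113/33=3.42) > B (94/36=2.61)
Fill: take E (19 @ 280) → take A (24 @ 300) → take 21/31 of F → 197.13; 64/64 used.
Total value = 777.13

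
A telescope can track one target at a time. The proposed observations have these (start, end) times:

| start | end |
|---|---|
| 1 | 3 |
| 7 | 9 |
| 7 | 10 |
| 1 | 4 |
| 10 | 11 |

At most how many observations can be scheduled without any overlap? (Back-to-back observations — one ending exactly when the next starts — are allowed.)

Order by finish time; keep every interval that doesn't clash with the previous kept one.
By end time: (1,3), (1,4), (7,9), (7,10), (10,11).
Pick (1,3); next start ≥ 3 → (7,9); next start ≥ 9 → (10,11).
Selected 3 observations.

3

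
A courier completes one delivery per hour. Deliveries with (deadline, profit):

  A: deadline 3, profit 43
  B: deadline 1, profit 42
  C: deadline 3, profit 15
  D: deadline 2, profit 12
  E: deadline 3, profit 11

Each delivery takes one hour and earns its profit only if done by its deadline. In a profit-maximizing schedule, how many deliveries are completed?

3

Sort by profit descending; place each in the latest free slot ≤ its deadline.
Profit order: A=43 B=42 C=15 D=12 E=11
Assign: A→slot 3, B→slot 1, C→slot 2, D skipped, E skipped.
Slots: [1:B] [2:C] [3:A]
3 of 5 scheduled.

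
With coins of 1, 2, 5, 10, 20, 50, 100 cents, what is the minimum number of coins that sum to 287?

287 = 2×100 + 1×50 + 1×20 + 1×10 + 1×5 + 1×2
Total coins = 2 + 1 + 1 + 1 + 1 + 1 = 7

7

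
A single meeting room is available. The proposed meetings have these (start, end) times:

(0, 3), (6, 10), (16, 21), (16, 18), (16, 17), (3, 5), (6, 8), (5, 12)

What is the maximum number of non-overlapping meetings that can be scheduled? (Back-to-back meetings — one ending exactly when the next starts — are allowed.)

4

Sorted by end: (0,3)  (3,5)  (6,8)  (6,10)  (5,12)  (16,17)  (16,18)  (16,21)
take (0,3); take (3,5); take (6,8); take (16,17); skip (16,18).
Selected 4 meetings.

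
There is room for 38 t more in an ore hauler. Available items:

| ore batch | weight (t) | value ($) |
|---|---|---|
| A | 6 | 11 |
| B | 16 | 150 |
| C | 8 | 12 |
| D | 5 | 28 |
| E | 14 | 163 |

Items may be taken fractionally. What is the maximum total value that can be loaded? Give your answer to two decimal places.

Sort by value per unit weight and fill in that order.
Ratios (sorted): E 11.64, B 9.38, D 5.60, A 1.83, C 1.50
take E (14 @ 163); take B (16 @ 150); take D (5 @ 28); take 3/6 of A → 5.50. Capacity used 38/38.
Total value = 346.50

346.50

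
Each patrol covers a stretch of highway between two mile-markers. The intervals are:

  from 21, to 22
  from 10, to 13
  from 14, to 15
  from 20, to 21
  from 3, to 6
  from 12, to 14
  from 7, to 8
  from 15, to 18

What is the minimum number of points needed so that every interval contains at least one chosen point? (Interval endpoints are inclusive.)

By right end: [3,6]  [7,8]  [10,13]  [12,14]  [14,15]  [15,18]  [20,21]  [21,22]
[3,6] uncovered → point at 6; [7,8] uncovered → point at 8; [10,13] uncovered → point at 13; [14,15] uncovered → point at 15; [20,21] uncovered → point at 21.
Points: 6, 8, 13, 15, 21 (5 total).

5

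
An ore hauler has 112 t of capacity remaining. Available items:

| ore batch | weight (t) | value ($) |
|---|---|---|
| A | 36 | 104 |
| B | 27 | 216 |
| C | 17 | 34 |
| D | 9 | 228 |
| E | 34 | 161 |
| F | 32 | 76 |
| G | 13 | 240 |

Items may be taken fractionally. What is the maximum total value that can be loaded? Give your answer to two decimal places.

Order: D (228/9=25.33) > G (240/13=18.46) > B (216/27=8.00) > E (161/34=4.74) > A (104/36=2.89) > F (76/32=2.38) > C (34/17=2.00)
Fill: take D (9 @ 228) → take G (13 @ 240) → take B (27 @ 216) → take E (34 @ 161) → take 29/36 of A → 83.78; 112/112 used.
Total value = 928.78

928.78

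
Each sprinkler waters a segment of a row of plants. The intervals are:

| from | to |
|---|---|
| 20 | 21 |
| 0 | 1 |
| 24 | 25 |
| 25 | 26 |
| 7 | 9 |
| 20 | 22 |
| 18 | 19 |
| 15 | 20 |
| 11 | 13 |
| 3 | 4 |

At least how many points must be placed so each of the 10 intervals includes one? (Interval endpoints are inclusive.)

7

By right end: [0,1]  [3,4]  [7,9]  [11,13]  [18,19]  [15,20]  [20,21]  [20,22]  [24,25]  [25,26]
[0,1] uncovered → point at 1; [3,4] uncovered → point at 4; [7,9] uncovered → point at 9; [11,13] uncovered → point at 13; [18,19] uncovered → point at 19; [20,21] uncovered → point at 21; [24,25] uncovered → point at 25.
Points: 1, 4, 9, 13, 19, 21, 25 (7 total).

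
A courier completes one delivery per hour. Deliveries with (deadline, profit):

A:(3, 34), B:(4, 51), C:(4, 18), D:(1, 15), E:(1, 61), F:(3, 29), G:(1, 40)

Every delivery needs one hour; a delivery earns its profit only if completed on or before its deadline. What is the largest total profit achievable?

Take jobs in profit order; each goes to the latest open slot no later than its deadline.
Profit order: E=61 B=51 G=40 A=34 F=29 C=18 D=15
Assign: E→slot 1, B→slot 4, G skipped, A→slot 3, F→slot 2, C skipped, D skipped.
Slots: [1:E] [2:F] [3:A] [4:B]
Profit = 61 + 29 + 34 + 51 = 175

175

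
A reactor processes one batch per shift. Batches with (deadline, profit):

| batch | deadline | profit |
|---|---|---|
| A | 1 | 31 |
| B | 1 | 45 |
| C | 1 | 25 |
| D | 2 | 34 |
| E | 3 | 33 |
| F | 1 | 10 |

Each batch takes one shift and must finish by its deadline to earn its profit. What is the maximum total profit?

Take jobs in profit order; each goes to the latest open slot no later than its deadline.
Profit order: B=45 D=34 E=33 A=31 C=25 F=10
Assign: B→slot 1, D→slot 2, E→slot 3, A skipped, C skipped, F skipped.
Slots: [1:B] [2:D] [3:E]
Profit = 45 + 34 + 33 = 112

112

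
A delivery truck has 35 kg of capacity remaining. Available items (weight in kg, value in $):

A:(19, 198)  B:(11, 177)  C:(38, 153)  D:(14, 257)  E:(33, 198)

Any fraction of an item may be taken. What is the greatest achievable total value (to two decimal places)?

538.21

Sort by value per unit weight and fill in that order.
Ratios (sorted): D 18.36, B 16.09, A 10.42, E 6.00, C 4.03
take D (14 @ 257); take B (11 @ 177); take 10/19 of A → 104.21. Capacity used 35/35.
Total value = 538.21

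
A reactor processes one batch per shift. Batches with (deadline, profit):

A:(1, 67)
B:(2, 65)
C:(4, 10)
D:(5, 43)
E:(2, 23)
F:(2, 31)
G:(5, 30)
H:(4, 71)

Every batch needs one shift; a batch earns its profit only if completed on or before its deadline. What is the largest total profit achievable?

276

By profit: H(d4,71), A(d1,67), B(d2,65), D(d5,43), F(d2,31), G(d5,30), E(d2,23), C(d4,10)
H→slot 4; A→slot 1; B→slot 2; D→slot 5; F skipped; G→slot 3; E skipped; C skipped.
Profit = 67 + 65 + 30 + 71 + 43 = 276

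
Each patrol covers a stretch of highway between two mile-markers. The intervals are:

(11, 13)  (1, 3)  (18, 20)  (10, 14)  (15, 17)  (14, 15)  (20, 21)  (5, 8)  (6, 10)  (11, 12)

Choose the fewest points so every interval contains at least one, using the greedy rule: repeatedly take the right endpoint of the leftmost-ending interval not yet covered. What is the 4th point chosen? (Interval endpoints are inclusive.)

15

Process intervals by earliest right end; each time one isn't hit yet, stab at its right endpoint.
By right end: [1,3]  [5,8]  [6,10]  [11,12]  [11,13]  [10,14]  [14,15]  [15,17]  [18,20]  [20,21]
[1,3] uncovered → point at 3; [5,8] uncovered → point at 8; [11,12] uncovered → point at 12; [14,15] uncovered → point at 15; [18,20] uncovered → point at 20.
Points: 3, 8, 12, 15, 20 (5 total).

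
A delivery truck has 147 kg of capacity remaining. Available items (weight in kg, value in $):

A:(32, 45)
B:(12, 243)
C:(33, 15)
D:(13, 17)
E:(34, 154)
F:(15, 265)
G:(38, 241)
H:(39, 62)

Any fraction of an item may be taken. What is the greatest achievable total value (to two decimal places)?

Greedy by value/weight ratio, highest first.
Ratios (sorted): B 20.25, F 17.67, G 6.34, E 4.53, H 1.59, A 1.41, D 1.31, C 0.45
take B (12 @ 243); take F (15 @ 265); take G (38 @ 241); take E (34 @ 154); take H (39 @ 62); take 9/32 of A → 12.66. Capacity used 147/147.
Total value = 977.66

977.66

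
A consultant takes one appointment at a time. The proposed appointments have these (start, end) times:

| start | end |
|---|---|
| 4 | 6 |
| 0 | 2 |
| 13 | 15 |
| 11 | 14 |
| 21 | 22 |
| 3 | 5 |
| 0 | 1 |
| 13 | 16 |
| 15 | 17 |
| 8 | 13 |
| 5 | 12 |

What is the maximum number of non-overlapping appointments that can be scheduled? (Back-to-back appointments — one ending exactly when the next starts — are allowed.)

Sorted by end: (0,1)  (0,2)  (3,5)  (4,6)  (5,12)  (8,13)  (11,14)  (13,15)  (13,16)  (15,17)  (21,22)
take (0,1); take (3,5); skip (4,6); take (5,12); skip (11,14); take (13,15); take (15,17); take (21,22).
Selected 6 appointments.

6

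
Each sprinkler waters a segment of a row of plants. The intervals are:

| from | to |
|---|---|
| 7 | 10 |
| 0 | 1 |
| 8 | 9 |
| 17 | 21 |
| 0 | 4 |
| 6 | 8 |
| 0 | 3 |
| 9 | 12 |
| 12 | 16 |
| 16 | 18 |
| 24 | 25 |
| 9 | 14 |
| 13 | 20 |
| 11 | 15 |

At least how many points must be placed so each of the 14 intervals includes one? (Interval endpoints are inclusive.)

5

Process intervals by earliest right end; each time one isn't hit yet, stab at its right endpoint.
By right end: [0,1]  [0,3]  [0,4]  [6,8]  [8,9]  [7,10]  [9,12]  [9,14]  [11,15]  [12,16]  [16,18]  [13,20]  [17,21]  [24,25]
[0,1] uncovered → point at 1; [6,8] uncovered → point at 8; [9,12] uncovered → point at 12; [16,18] uncovered → point at 18; [24,25] uncovered → point at 25.
Points: 1, 8, 12, 18, 25 (5 total).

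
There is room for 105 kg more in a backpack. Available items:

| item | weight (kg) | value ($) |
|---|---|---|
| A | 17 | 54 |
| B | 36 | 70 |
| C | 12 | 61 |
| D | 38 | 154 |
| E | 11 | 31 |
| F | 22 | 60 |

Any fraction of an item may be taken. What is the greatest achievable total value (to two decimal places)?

369.72

Order: C (61/12=5.08) > D (154/38=4.05) > A (54/17=3.18) > E (31/11=2.82) > F (60/22=2.73) > B (70/36=1.94)
Fill: take C (12 @ 61) → take D (38 @ 154) → take A (17 @ 54) → take E (11 @ 31) → take F (22 @ 60) → take 5/36 of B → 9.72; 105/105 used.
Total value = 369.72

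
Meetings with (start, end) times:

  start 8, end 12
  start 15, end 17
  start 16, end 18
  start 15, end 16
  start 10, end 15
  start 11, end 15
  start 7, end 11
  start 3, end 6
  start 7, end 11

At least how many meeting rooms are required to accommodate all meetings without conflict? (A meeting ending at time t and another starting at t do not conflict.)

4

starts: [3, 7, 7, 8, 10, 11, 15, 15, 16]
ends:   [6, 11, 11, 12, 15, 15, 16, 17, 18]
s3→1 e6→0 s7→1 s7→2 s8→3 s10→4  — peak 4.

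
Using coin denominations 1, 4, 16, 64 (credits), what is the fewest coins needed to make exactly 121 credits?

Greedy: take as many of the largest coin as possible, then repeat with the remainder.
121 = 1×64 + 3×16 + 2×4 + 1×1
Total coins = 1 + 3 + 2 + 1 = 7

7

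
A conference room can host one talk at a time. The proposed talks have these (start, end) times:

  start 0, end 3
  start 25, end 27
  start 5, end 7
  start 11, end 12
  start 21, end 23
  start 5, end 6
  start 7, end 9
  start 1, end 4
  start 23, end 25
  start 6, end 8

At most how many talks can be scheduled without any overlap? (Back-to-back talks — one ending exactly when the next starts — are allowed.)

Sorted by end: (0,3)  (1,4)  (5,6)  (5,7)  (6,8)  (7,9)  (11,12)  (21,23)  (23,25)  (25,27)
take (0,3); skip (1,4); take (5,6); skip (5,7); take (6,8); take (11,12); take (21,23); take (23,25); take (25,27).
Selected 7 talks.

7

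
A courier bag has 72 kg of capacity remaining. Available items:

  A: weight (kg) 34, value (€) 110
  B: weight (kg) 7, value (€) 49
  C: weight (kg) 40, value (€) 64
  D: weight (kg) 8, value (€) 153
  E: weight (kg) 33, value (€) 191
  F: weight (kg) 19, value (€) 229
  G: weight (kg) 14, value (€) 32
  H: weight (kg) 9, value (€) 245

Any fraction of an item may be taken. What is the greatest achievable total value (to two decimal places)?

843.85

Sort by value per unit weight and fill in that order.
Order: H (245/9=27.22) > D (153/8=19.12) > F (229/19=12.05) > B (49/7=7.00) > E (191/33=5.79) > A (110/34=3.24) > G (32/14=2.29) > C (64/40=1.60)
Fill: take H (9 @ 245) → take D (8 @ 153) → take F (19 @ 229) → take B (7 @ 49) → take 29/33 of E → 167.85; 72/72 used.
Total value = 843.85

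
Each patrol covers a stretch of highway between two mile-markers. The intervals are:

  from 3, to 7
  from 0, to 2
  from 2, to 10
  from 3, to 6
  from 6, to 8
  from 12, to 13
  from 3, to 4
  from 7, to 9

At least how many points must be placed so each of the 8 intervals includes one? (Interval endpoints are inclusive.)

Sort by right endpoint; whenever an interval is uncovered, place a point at its right end.
By right end: [0,2]  [3,4]  [3,6]  [3,7]  [6,8]  [7,9]  [2,10]  [12,13]
[0,2] uncovered → point at 2; [3,4] uncovered → point at 4; [6,8] uncovered → point at 8; [12,13] uncovered → point at 13.
Points: 2, 4, 8, 13 (4 total).

4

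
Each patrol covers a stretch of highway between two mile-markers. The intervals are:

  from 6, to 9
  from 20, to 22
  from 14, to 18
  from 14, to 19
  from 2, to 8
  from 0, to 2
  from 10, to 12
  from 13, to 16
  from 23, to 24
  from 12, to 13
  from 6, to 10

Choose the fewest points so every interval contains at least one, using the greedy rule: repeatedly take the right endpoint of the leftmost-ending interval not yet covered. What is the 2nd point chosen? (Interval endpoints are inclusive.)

9

Sort by right endpoint; whenever an interval is uncovered, place a point at its right end.
Sorted: [0,2] [2,8] [6,9] [6,10] [10,12] [12,13] [13,16] [14,18] [14,19] [20,22] [23,24]
{[0,2],[2,8]} hit by 2; {[6,9],[6,10]} hit by 9; {[10,12],[12,13]} hit by 12; {[13,16],[14,18],[14,19]} hit by 16; {[20,22]} hit by 22; {[23,24]} hit by 24.
Points: 2, 9, 12, 16, 22, 24 (6 total).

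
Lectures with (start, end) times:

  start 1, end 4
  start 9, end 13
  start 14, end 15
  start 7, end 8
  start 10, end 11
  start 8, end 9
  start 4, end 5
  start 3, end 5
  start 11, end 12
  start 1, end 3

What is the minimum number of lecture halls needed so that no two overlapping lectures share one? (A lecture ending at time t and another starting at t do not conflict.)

starts: [1, 1, 3, 4, 7, 8, 9, 10, 11, 14]
ends:   [3, 4, 5, 5, 8, 9, 11, 12, 13, 15]
s1→1 s1→2  — peak 2.

2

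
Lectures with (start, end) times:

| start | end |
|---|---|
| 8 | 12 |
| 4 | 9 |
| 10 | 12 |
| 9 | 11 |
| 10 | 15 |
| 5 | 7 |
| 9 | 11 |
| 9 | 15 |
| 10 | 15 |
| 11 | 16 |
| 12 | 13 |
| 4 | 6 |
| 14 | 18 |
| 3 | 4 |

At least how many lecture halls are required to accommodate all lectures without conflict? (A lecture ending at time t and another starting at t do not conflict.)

7

The answer is the maximum number of intervals overlapping at any instant.
Events (time:±→running): 3:+→1 4:-→0 4:+→1 4:+→2 5:+→3 6:-→2 7:-→1 8:+→2 9:-→1 9:+→2 9:+→3 9:+→4 10:+→5 10:+→6 10:+→7 … peak 7.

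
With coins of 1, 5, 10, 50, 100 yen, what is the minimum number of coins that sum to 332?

8

Use the largest denomination that fits, subtract, and repeat.
332 − 3×100→32 − 3×10→2 − 2×1→0
Total coins = 3 + 3 + 2 = 8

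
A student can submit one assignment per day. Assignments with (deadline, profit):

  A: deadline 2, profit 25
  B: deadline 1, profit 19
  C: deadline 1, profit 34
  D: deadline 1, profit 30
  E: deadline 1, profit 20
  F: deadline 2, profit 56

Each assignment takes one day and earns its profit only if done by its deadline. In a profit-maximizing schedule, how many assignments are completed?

Sort by profit descending; place each in the latest free slot ≤ its deadline.
Profit order: F=56 C=34 D=30 A=25 E=20 B=19
Assign: F→slot 2, C→slot 1, D skipped, A skipped, E skipped, B skipped.
Slots: [1:C] [2:F]
2 of 6 scheduled.

2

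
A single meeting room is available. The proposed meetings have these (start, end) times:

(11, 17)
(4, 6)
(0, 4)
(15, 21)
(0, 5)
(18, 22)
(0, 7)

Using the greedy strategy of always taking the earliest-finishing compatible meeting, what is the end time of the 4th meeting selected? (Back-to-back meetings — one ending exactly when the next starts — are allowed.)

22

Sorted by end: (0,4)  (0,5)  (4,6)  (0,7)  (11,17)  (15,21)  (18,22)
take (0,4); take (4,6); take (11,17); take (18,22).
Selected: (0,4) (4,6) (11,17) (18,22)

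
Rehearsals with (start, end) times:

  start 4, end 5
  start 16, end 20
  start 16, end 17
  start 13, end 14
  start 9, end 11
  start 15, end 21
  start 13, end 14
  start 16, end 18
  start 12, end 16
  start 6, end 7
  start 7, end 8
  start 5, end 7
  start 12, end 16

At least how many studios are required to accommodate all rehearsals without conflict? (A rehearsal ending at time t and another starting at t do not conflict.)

starts: [4, 5, 6, 7, 9, 12, 12, 13, 13, 15, 16, 16, 16]
ends:   [5, 7, 7, 8, 11, 14, 14, 16, 16, 17, 18, 20, 21]
s4→1 e5→0 s5→1 s6→2 e7→1 e7→0 s7→1 e8→0 s9→1 e11→0 s12→1 s12→2 s13→3 s13→4  — peak 4.

4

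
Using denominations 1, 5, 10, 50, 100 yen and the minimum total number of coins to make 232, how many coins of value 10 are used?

232 − 2×100→32 − 3×10→2 − 2×1→0
Count of 10: 3

3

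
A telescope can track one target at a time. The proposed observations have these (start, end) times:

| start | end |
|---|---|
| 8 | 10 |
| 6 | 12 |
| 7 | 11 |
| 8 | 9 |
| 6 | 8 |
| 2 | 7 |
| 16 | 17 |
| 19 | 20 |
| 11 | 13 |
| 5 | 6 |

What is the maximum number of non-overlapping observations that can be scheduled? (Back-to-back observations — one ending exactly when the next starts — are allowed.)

Greedy by earliest finish: after sorting by end time, pick each interval compatible with the last pick.
Sorted by end: (5,6)  (2,7)  (6,8)  (8,9)  (8,10)  (7,11)  (6,12)  (11,13)  (16,17)  (19,20)
take (5,6); take (6,8); take (8,9); skip (8,10); take (11,13); take (16,17); take (19,20).
Selected 6 observations.

6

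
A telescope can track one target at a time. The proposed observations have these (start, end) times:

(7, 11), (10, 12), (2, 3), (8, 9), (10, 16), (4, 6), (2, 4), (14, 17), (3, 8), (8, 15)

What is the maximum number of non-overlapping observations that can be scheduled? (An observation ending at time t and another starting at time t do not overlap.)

Sort by end time and greedily take each interval whose start is ≥ the last chosen end.
By end time: (2,3), (2,4), (4,6), (3,8), (8,9), (7,11), (10,12), (8,15), (10,16), (14,17).
Pick (2,3); next start ≥ 3 → (4,6); next start ≥ 6 → (8,9); next start ≥ 9 → (10,12); next start ≥ 12 → (14,17).
Selected 5 observations.

5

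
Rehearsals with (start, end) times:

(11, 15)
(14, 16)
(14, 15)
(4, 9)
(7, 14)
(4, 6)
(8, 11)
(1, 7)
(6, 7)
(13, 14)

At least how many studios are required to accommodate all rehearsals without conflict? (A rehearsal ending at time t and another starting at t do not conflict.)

starts: [1, 4, 4, 6, 7, 8, 11, 13, 14, 14]
ends:   [6, 7, 7, 9, 11, 14, 14, 15, 15, 16]
s1→1 s4→2 s4→3  — peak 3.

3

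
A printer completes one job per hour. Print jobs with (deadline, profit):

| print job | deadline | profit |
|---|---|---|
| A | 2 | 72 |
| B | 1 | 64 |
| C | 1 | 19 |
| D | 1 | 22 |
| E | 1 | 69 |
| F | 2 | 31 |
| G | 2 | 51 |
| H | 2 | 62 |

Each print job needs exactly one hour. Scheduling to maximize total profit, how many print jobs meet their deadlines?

2

Take jobs in profit order; each goes to the latest open slot no later than its deadline.
By profit: A(d2,72), E(d1,69), B(d1,64), H(d2,62), G(d2,51), F(d2,31), D(d1,22), C(d1,19)
A→slot 2; E→slot 1; B skipped; H skipped; G skipped; F skipped; D skipped; C skipped.
2 of 8 scheduled.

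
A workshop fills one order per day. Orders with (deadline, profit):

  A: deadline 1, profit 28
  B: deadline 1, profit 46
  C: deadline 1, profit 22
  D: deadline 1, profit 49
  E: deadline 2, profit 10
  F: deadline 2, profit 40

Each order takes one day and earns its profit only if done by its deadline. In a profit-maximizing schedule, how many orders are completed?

2

Profit order: D=49 B=46 F=40 A=28 C=22 E=10
Assign: D→slot 1, B skipped, F→slot 2, A skipped, C skipped, E skipped.
Slots: [1:D] [2:F]
2 of 6 scheduled.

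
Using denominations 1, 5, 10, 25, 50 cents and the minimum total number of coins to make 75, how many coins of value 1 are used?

0

Greedy: take as many of the largest coin as possible, then repeat with the remainder.
75 − 1×50→25 − 1×25→0
Count of 1: 0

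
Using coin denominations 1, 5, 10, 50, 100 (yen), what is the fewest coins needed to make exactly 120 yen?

3

Greedy: take as many of the largest coin as possible, then repeat with the remainder.
120 = 1×100 + 2×10
Total coins = 1 + 2 = 3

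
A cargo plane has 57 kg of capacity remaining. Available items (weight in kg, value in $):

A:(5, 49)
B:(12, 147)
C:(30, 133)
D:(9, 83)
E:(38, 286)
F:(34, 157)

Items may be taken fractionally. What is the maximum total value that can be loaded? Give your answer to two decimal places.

512.32

Sort by value per unit weight and fill in that order.
Order: B (147/12=12.25) > A (49/5=9.80) > D (83/9=9.22) > E (286/38=7.53) > F (157/34=4.62) > C (133/30=4.43)
Fill: take B (12 @ 147) → take A (5 @ 49) → take D (9 @ 83) → take 31/38 of E → 233.32; 57/57 used.
Total value = 512.32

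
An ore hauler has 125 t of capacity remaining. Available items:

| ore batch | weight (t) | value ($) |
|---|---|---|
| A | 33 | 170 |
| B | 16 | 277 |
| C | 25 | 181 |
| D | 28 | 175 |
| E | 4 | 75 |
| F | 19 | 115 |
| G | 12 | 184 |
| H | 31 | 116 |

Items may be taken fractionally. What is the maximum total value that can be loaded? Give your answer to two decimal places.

Order: E (75/4=18.75) > B (277/16=17.31) > G (184/12=15.33) > C (181/25=7.24) > D (175/28=6.25) > F (115/19=6.05) > A (170/33=5.15) > H (116/31=3.74)
Fill: take E (4 @ 75) → take B (16 @ 277) → take G (12 @ 184) → take C (25 @ 181) → take D (28 @ 175) → take F (19 @ 115) → take 21/33 of A → 108.18; 125/125 used.
Total value = 1115.18

1115.18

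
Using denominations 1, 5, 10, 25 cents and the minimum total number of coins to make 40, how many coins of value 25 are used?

40 − 1×25→15 − 1×10→5 − 1×5→0
Count of 25: 1

1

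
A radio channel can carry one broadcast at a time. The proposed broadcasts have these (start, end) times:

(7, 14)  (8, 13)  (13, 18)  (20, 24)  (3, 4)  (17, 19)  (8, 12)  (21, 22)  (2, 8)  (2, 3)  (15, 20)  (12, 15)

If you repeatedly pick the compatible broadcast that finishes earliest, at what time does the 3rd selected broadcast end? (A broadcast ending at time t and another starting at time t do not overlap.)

12

Sort by end time and greedily take each interval whose start is ≥ the last chosen end.
Sorted by end: (2,3)  (3,4)  (2,8)  (8,12)  (8,13)  (7,14)  (12,15)  (13,18)  (17,19)  (15,20)  (21,22)  (20,24)
take (2,3); take (3,4); skip (2,8); take (8,12); skip (8,13); skip (7,14); take (12,15); take (17,19); take (21,22).
Selected: (2,3) (3,4) (8,12) (12,15) (17,19) (21,22)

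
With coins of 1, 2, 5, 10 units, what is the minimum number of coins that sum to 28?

Use the largest denomination that fits, subtract, and repeat.
28 − 2×10→8 − 1×5→3 − 1×2→1 − 1×1→0
Total coins = 2 + 1 + 1 + 1 = 5

5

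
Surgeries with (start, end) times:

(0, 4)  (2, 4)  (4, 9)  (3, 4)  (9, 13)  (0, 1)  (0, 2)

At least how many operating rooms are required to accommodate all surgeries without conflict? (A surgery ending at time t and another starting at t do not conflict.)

Count concurrent intervals with a sweep; the peak is the room count.
starts: [0, 0, 0, 2, 3, 4, 9]
ends:   [1, 2, 4, 4, 4, 9, 13]
s0→1 s0→2 s0→3  — peak 3.

3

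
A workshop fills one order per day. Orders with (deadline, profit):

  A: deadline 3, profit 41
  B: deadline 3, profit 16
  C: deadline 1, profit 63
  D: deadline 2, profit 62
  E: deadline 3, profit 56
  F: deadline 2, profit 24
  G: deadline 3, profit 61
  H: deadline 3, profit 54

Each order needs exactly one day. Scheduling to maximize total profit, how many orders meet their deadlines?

Take jobs in profit order; each goes to the latest open slot no later than its deadline.
By profit: C(d1,63), D(d2,62), G(d3,61), E(d3,56), H(d3,54), A(d3,41), F(d2,24), B(d3,16)
C→slot 1; D→slot 2; G→slot 3; E skipped; H skipped; A skipped; F skipped; B skipped.
3 of 8 scheduled.

3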